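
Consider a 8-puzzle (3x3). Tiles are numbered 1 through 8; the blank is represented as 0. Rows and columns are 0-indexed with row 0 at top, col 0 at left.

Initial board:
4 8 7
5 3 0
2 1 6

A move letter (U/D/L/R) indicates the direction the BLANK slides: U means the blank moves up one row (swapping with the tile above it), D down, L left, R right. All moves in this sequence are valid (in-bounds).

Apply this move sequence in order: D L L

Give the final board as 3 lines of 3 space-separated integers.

After move 1 (D):
4 8 7
5 3 6
2 1 0

After move 2 (L):
4 8 7
5 3 6
2 0 1

After move 3 (L):
4 8 7
5 3 6
0 2 1

Answer: 4 8 7
5 3 6
0 2 1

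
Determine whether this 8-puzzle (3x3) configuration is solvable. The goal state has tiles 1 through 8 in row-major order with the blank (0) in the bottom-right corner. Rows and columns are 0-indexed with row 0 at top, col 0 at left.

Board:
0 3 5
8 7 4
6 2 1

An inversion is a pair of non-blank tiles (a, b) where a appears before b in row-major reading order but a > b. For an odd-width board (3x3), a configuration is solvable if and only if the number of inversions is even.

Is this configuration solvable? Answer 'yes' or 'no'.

Inversions (pairs i<j in row-major order where tile[i] > tile[j] > 0): 19
19 is odd, so the puzzle is not solvable.

Answer: no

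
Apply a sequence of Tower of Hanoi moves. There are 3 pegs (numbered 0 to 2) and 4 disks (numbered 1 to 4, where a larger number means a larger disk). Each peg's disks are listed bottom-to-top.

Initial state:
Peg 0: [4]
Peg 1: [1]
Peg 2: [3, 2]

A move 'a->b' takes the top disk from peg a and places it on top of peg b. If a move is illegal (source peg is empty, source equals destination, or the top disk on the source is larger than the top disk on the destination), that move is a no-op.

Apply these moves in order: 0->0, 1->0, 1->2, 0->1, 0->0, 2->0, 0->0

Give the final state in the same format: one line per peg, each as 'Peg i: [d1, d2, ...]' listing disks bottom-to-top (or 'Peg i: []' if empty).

After move 1 (0->0):
Peg 0: [4]
Peg 1: [1]
Peg 2: [3, 2]

After move 2 (1->0):
Peg 0: [4, 1]
Peg 1: []
Peg 2: [3, 2]

After move 3 (1->2):
Peg 0: [4, 1]
Peg 1: []
Peg 2: [3, 2]

After move 4 (0->1):
Peg 0: [4]
Peg 1: [1]
Peg 2: [3, 2]

After move 5 (0->0):
Peg 0: [4]
Peg 1: [1]
Peg 2: [3, 2]

After move 6 (2->0):
Peg 0: [4, 2]
Peg 1: [1]
Peg 2: [3]

After move 7 (0->0):
Peg 0: [4, 2]
Peg 1: [1]
Peg 2: [3]

Answer: Peg 0: [4, 2]
Peg 1: [1]
Peg 2: [3]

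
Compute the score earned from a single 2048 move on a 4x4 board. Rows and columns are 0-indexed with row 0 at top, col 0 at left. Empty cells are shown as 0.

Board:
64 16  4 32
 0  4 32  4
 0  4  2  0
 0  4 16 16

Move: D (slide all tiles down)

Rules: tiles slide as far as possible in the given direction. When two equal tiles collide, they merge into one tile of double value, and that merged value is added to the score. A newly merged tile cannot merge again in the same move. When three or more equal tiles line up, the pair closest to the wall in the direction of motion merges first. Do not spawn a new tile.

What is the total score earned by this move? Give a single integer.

Slide down:
col 0: [64, 0, 0, 0] -> [0, 0, 0, 64]  score +0 (running 0)
col 1: [16, 4, 4, 4] -> [0, 16, 4, 8]  score +8 (running 8)
col 2: [4, 32, 2, 16] -> [4, 32, 2, 16]  score +0 (running 8)
col 3: [32, 4, 0, 16] -> [0, 32, 4, 16]  score +0 (running 8)
Board after move:
 0  0  4  0
 0 16 32 32
 0  4  2  4
64  8 16 16

Answer: 8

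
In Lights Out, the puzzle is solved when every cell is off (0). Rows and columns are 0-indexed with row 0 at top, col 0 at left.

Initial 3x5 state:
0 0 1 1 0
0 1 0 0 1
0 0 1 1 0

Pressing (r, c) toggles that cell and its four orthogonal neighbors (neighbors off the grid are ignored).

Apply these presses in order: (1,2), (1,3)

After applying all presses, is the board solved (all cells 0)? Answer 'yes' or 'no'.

After press 1 at (1,2):
0 0 0 1 0
0 0 1 1 1
0 0 0 1 0

After press 2 at (1,3):
0 0 0 0 0
0 0 0 0 0
0 0 0 0 0

Lights still on: 0

Answer: yes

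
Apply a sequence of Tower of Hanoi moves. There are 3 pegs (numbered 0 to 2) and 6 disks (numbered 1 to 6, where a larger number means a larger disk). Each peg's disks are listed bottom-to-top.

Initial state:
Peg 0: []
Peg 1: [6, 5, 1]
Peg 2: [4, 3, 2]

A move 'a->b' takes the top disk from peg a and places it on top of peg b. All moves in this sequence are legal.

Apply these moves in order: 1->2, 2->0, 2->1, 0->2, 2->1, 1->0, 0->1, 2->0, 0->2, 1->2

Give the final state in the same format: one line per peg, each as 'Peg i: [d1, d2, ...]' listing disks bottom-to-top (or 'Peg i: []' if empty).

Answer: Peg 0: []
Peg 1: [6, 5, 2]
Peg 2: [4, 3, 1]

Derivation:
After move 1 (1->2):
Peg 0: []
Peg 1: [6, 5]
Peg 2: [4, 3, 2, 1]

After move 2 (2->0):
Peg 0: [1]
Peg 1: [6, 5]
Peg 2: [4, 3, 2]

After move 3 (2->1):
Peg 0: [1]
Peg 1: [6, 5, 2]
Peg 2: [4, 3]

After move 4 (0->2):
Peg 0: []
Peg 1: [6, 5, 2]
Peg 2: [4, 3, 1]

After move 5 (2->1):
Peg 0: []
Peg 1: [6, 5, 2, 1]
Peg 2: [4, 3]

After move 6 (1->0):
Peg 0: [1]
Peg 1: [6, 5, 2]
Peg 2: [4, 3]

After move 7 (0->1):
Peg 0: []
Peg 1: [6, 5, 2, 1]
Peg 2: [4, 3]

After move 8 (2->0):
Peg 0: [3]
Peg 1: [6, 5, 2, 1]
Peg 2: [4]

After move 9 (0->2):
Peg 0: []
Peg 1: [6, 5, 2, 1]
Peg 2: [4, 3]

After move 10 (1->2):
Peg 0: []
Peg 1: [6, 5, 2]
Peg 2: [4, 3, 1]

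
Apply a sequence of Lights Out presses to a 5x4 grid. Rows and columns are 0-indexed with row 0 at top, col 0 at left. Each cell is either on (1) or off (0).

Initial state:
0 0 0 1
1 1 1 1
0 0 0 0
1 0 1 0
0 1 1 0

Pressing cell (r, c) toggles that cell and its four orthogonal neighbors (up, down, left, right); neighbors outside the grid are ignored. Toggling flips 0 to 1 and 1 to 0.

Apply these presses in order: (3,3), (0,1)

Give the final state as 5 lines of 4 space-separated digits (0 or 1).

Answer: 1 1 1 1
1 0 1 1
0 0 0 1
1 0 0 1
0 1 1 1

Derivation:
After press 1 at (3,3):
0 0 0 1
1 1 1 1
0 0 0 1
1 0 0 1
0 1 1 1

After press 2 at (0,1):
1 1 1 1
1 0 1 1
0 0 0 1
1 0 0 1
0 1 1 1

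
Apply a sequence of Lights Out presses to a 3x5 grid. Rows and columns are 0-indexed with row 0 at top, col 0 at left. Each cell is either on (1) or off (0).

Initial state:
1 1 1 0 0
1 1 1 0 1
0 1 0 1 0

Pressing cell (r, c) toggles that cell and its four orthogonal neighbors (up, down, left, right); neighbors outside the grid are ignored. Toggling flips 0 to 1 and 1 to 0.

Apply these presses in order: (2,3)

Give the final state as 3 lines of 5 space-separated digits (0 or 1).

After press 1 at (2,3):
1 1 1 0 0
1 1 1 1 1
0 1 1 0 1

Answer: 1 1 1 0 0
1 1 1 1 1
0 1 1 0 1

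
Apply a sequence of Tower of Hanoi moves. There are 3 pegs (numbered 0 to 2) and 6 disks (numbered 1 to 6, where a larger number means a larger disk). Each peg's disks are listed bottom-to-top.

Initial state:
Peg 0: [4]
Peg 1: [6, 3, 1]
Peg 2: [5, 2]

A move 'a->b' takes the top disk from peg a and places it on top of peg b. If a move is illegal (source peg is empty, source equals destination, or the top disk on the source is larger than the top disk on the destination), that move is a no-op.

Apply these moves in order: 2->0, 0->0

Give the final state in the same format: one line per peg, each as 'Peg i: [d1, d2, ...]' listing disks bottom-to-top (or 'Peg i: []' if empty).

After move 1 (2->0):
Peg 0: [4, 2]
Peg 1: [6, 3, 1]
Peg 2: [5]

After move 2 (0->0):
Peg 0: [4, 2]
Peg 1: [6, 3, 1]
Peg 2: [5]

Answer: Peg 0: [4, 2]
Peg 1: [6, 3, 1]
Peg 2: [5]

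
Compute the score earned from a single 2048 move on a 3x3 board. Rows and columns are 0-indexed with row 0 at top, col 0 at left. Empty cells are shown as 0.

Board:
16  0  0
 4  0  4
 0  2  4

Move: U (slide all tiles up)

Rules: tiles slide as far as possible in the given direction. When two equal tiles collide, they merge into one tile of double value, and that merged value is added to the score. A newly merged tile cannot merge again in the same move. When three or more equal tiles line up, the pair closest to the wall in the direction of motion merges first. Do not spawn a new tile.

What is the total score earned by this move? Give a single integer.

Answer: 8

Derivation:
Slide up:
col 0: [16, 4, 0] -> [16, 4, 0]  score +0 (running 0)
col 1: [0, 0, 2] -> [2, 0, 0]  score +0 (running 0)
col 2: [0, 4, 4] -> [8, 0, 0]  score +8 (running 8)
Board after move:
16  2  8
 4  0  0
 0  0  0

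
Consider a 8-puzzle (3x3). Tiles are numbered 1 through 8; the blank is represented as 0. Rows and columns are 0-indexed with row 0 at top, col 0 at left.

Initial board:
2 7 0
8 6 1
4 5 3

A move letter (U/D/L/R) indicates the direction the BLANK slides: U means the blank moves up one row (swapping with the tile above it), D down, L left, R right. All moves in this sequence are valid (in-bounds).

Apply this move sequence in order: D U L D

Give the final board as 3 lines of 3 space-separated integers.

After move 1 (D):
2 7 1
8 6 0
4 5 3

After move 2 (U):
2 7 0
8 6 1
4 5 3

After move 3 (L):
2 0 7
8 6 1
4 5 3

After move 4 (D):
2 6 7
8 0 1
4 5 3

Answer: 2 6 7
8 0 1
4 5 3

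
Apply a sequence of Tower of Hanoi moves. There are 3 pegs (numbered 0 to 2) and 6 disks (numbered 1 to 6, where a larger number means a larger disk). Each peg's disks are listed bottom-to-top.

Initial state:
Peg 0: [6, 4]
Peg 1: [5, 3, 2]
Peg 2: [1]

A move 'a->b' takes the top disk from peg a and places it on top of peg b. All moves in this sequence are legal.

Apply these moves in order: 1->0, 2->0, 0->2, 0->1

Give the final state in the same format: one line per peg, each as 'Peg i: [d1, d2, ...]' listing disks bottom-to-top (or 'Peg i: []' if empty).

After move 1 (1->0):
Peg 0: [6, 4, 2]
Peg 1: [5, 3]
Peg 2: [1]

After move 2 (2->0):
Peg 0: [6, 4, 2, 1]
Peg 1: [5, 3]
Peg 2: []

After move 3 (0->2):
Peg 0: [6, 4, 2]
Peg 1: [5, 3]
Peg 2: [1]

After move 4 (0->1):
Peg 0: [6, 4]
Peg 1: [5, 3, 2]
Peg 2: [1]

Answer: Peg 0: [6, 4]
Peg 1: [5, 3, 2]
Peg 2: [1]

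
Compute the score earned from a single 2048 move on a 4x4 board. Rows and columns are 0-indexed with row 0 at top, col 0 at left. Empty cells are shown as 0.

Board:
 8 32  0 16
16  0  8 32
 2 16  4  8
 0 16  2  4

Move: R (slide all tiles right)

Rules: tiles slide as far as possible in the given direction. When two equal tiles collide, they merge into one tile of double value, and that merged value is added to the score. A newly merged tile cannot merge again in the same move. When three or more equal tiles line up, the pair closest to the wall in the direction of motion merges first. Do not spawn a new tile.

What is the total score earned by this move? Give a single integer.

Answer: 0

Derivation:
Slide right:
row 0: [8, 32, 0, 16] -> [0, 8, 32, 16]  score +0 (running 0)
row 1: [16, 0, 8, 32] -> [0, 16, 8, 32]  score +0 (running 0)
row 2: [2, 16, 4, 8] -> [2, 16, 4, 8]  score +0 (running 0)
row 3: [0, 16, 2, 4] -> [0, 16, 2, 4]  score +0 (running 0)
Board after move:
 0  8 32 16
 0 16  8 32
 2 16  4  8
 0 16  2  4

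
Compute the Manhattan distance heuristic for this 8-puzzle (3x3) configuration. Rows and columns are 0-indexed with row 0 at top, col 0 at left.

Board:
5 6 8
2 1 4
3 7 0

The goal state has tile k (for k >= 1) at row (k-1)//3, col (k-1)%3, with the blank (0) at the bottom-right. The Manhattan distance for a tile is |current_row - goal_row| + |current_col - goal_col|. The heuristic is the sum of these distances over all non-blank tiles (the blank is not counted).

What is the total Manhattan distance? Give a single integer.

Answer: 18

Derivation:
Tile 5: (0,0)->(1,1) = 2
Tile 6: (0,1)->(1,2) = 2
Tile 8: (0,2)->(2,1) = 3
Tile 2: (1,0)->(0,1) = 2
Tile 1: (1,1)->(0,0) = 2
Tile 4: (1,2)->(1,0) = 2
Tile 3: (2,0)->(0,2) = 4
Tile 7: (2,1)->(2,0) = 1
Sum: 2 + 2 + 3 + 2 + 2 + 2 + 4 + 1 = 18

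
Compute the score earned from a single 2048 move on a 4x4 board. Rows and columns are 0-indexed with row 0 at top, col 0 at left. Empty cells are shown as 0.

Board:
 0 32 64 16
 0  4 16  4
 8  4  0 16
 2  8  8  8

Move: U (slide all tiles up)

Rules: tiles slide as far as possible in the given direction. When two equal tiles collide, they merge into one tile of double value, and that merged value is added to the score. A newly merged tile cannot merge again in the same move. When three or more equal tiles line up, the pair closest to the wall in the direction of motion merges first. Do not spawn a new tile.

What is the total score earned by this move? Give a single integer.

Answer: 8

Derivation:
Slide up:
col 0: [0, 0, 8, 2] -> [8, 2, 0, 0]  score +0 (running 0)
col 1: [32, 4, 4, 8] -> [32, 8, 8, 0]  score +8 (running 8)
col 2: [64, 16, 0, 8] -> [64, 16, 8, 0]  score +0 (running 8)
col 3: [16, 4, 16, 8] -> [16, 4, 16, 8]  score +0 (running 8)
Board after move:
 8 32 64 16
 2  8 16  4
 0  8  8 16
 0  0  0  8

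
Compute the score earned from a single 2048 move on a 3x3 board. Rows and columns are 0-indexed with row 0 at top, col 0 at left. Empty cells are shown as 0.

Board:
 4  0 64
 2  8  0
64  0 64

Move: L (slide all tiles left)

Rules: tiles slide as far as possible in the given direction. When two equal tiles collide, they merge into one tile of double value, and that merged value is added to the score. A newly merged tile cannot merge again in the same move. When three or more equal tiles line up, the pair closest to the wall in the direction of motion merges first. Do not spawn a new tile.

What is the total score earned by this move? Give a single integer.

Slide left:
row 0: [4, 0, 64] -> [4, 64, 0]  score +0 (running 0)
row 1: [2, 8, 0] -> [2, 8, 0]  score +0 (running 0)
row 2: [64, 0, 64] -> [128, 0, 0]  score +128 (running 128)
Board after move:
  4  64   0
  2   8   0
128   0   0

Answer: 128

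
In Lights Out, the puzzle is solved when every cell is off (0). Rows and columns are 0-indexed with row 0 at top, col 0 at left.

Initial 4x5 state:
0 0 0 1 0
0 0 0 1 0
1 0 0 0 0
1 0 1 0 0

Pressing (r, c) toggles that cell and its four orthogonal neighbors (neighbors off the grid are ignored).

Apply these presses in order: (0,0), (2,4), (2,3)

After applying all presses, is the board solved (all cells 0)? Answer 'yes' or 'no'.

Answer: no

Derivation:
After press 1 at (0,0):
1 1 0 1 0
1 0 0 1 0
1 0 0 0 0
1 0 1 0 0

After press 2 at (2,4):
1 1 0 1 0
1 0 0 1 1
1 0 0 1 1
1 0 1 0 1

After press 3 at (2,3):
1 1 0 1 0
1 0 0 0 1
1 0 1 0 0
1 0 1 1 1

Lights still on: 11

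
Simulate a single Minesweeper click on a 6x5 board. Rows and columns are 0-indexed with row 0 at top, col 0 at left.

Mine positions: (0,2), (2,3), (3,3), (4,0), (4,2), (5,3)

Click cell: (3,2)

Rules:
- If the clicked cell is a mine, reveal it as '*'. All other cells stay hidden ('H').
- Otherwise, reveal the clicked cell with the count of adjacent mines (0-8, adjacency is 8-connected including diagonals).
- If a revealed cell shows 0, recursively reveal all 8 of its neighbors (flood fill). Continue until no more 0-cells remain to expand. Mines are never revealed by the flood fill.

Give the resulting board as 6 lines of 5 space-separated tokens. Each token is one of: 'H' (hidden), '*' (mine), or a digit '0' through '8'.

H H H H H
H H H H H
H H H H H
H H 3 H H
H H H H H
H H H H H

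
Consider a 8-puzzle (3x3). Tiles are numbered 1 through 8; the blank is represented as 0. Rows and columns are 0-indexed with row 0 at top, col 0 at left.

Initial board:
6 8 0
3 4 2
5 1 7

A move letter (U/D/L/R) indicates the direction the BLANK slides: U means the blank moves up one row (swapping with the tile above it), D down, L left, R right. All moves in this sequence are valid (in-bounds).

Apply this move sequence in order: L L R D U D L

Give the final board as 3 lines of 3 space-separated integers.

After move 1 (L):
6 0 8
3 4 2
5 1 7

After move 2 (L):
0 6 8
3 4 2
5 1 7

After move 3 (R):
6 0 8
3 4 2
5 1 7

After move 4 (D):
6 4 8
3 0 2
5 1 7

After move 5 (U):
6 0 8
3 4 2
5 1 7

After move 6 (D):
6 4 8
3 0 2
5 1 7

After move 7 (L):
6 4 8
0 3 2
5 1 7

Answer: 6 4 8
0 3 2
5 1 7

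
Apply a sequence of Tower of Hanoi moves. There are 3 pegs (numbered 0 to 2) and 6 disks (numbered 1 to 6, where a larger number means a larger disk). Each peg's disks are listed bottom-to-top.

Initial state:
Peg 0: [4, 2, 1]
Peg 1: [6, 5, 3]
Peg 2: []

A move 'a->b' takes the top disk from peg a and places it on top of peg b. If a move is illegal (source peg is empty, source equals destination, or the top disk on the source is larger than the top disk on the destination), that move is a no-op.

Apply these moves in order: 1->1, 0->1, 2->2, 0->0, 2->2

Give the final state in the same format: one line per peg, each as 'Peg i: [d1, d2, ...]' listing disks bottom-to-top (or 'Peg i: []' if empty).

After move 1 (1->1):
Peg 0: [4, 2, 1]
Peg 1: [6, 5, 3]
Peg 2: []

After move 2 (0->1):
Peg 0: [4, 2]
Peg 1: [6, 5, 3, 1]
Peg 2: []

After move 3 (2->2):
Peg 0: [4, 2]
Peg 1: [6, 5, 3, 1]
Peg 2: []

After move 4 (0->0):
Peg 0: [4, 2]
Peg 1: [6, 5, 3, 1]
Peg 2: []

After move 5 (2->2):
Peg 0: [4, 2]
Peg 1: [6, 5, 3, 1]
Peg 2: []

Answer: Peg 0: [4, 2]
Peg 1: [6, 5, 3, 1]
Peg 2: []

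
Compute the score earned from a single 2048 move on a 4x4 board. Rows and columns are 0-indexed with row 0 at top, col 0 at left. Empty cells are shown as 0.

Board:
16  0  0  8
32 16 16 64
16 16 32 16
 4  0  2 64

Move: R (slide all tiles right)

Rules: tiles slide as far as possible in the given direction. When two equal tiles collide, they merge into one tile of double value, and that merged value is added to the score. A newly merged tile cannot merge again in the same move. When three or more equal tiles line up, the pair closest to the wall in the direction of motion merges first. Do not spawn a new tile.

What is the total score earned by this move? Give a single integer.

Slide right:
row 0: [16, 0, 0, 8] -> [0, 0, 16, 8]  score +0 (running 0)
row 1: [32, 16, 16, 64] -> [0, 32, 32, 64]  score +32 (running 32)
row 2: [16, 16, 32, 16] -> [0, 32, 32, 16]  score +32 (running 64)
row 3: [4, 0, 2, 64] -> [0, 4, 2, 64]  score +0 (running 64)
Board after move:
 0  0 16  8
 0 32 32 64
 0 32 32 16
 0  4  2 64

Answer: 64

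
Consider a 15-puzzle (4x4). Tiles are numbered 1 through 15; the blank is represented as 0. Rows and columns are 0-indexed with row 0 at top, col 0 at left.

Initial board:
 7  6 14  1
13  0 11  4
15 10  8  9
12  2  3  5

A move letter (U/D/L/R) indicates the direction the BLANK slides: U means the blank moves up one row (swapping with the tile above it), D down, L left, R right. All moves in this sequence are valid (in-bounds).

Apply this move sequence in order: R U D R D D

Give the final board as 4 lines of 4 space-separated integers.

Answer:  7  6 14  1
13 11  4  9
15 10  8  5
12  2  3  0

Derivation:
After move 1 (R):
 7  6 14  1
13 11  0  4
15 10  8  9
12  2  3  5

After move 2 (U):
 7  6  0  1
13 11 14  4
15 10  8  9
12  2  3  5

After move 3 (D):
 7  6 14  1
13 11  0  4
15 10  8  9
12  2  3  5

After move 4 (R):
 7  6 14  1
13 11  4  0
15 10  8  9
12  2  3  5

After move 5 (D):
 7  6 14  1
13 11  4  9
15 10  8  0
12  2  3  5

After move 6 (D):
 7  6 14  1
13 11  4  9
15 10  8  5
12  2  3  0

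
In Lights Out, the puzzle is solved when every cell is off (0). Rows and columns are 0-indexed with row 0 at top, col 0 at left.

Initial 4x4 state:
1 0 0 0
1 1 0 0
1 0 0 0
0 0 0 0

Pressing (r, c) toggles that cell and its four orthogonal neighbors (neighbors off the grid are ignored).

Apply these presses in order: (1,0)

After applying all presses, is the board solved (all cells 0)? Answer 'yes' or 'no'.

After press 1 at (1,0):
0 0 0 0
0 0 0 0
0 0 0 0
0 0 0 0

Lights still on: 0

Answer: yes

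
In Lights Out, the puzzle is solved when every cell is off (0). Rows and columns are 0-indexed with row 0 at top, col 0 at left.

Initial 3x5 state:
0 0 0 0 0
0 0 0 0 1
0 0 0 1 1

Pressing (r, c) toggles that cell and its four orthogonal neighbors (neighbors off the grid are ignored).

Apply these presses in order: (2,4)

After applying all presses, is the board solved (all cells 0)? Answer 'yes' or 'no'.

After press 1 at (2,4):
0 0 0 0 0
0 0 0 0 0
0 0 0 0 0

Lights still on: 0

Answer: yes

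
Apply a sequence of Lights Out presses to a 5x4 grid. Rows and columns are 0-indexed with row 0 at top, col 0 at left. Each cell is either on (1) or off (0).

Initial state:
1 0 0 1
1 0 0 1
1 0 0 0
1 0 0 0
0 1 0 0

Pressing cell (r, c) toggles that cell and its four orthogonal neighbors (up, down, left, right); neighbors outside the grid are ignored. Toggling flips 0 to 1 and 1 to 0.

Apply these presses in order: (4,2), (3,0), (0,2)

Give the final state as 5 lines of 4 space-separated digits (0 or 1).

Answer: 1 1 1 0
1 0 1 1
0 0 0 0
0 1 1 0
1 0 1 1

Derivation:
After press 1 at (4,2):
1 0 0 1
1 0 0 1
1 0 0 0
1 0 1 0
0 0 1 1

After press 2 at (3,0):
1 0 0 1
1 0 0 1
0 0 0 0
0 1 1 0
1 0 1 1

After press 3 at (0,2):
1 1 1 0
1 0 1 1
0 0 0 0
0 1 1 0
1 0 1 1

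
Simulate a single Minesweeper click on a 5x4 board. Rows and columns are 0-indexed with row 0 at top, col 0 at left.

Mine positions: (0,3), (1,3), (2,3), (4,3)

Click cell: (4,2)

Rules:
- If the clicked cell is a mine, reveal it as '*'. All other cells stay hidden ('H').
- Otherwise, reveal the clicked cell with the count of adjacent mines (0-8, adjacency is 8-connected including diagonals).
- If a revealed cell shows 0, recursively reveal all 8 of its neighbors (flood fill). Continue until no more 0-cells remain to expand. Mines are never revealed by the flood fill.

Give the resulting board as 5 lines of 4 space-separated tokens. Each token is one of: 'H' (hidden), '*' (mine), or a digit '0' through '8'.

H H H H
H H H H
H H H H
H H H H
H H 1 H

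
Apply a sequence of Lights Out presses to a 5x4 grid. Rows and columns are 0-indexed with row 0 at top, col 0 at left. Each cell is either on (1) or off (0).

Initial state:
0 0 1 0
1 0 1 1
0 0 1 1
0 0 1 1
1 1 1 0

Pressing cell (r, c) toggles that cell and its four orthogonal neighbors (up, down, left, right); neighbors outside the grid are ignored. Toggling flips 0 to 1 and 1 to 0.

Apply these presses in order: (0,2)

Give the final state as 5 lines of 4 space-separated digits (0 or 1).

After press 1 at (0,2):
0 1 0 1
1 0 0 1
0 0 1 1
0 0 1 1
1 1 1 0

Answer: 0 1 0 1
1 0 0 1
0 0 1 1
0 0 1 1
1 1 1 0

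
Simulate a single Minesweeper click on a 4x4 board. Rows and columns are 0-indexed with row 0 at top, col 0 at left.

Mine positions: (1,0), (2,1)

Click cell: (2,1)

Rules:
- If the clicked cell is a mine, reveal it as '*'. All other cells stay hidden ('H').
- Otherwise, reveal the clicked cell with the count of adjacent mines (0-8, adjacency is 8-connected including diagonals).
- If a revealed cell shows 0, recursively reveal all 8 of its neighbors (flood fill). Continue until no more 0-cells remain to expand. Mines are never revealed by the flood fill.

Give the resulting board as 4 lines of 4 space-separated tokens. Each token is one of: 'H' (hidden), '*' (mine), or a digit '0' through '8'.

H H H H
H H H H
H * H H
H H H H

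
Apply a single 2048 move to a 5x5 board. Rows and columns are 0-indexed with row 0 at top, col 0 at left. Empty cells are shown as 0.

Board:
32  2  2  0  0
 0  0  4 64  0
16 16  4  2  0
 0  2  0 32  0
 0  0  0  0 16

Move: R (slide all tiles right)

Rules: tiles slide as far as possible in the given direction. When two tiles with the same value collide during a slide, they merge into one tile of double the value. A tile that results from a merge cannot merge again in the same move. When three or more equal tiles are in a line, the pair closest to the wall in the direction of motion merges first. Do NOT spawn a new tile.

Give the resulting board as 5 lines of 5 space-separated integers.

Slide right:
row 0: [32, 2, 2, 0, 0] -> [0, 0, 0, 32, 4]
row 1: [0, 0, 4, 64, 0] -> [0, 0, 0, 4, 64]
row 2: [16, 16, 4, 2, 0] -> [0, 0, 32, 4, 2]
row 3: [0, 2, 0, 32, 0] -> [0, 0, 0, 2, 32]
row 4: [0, 0, 0, 0, 16] -> [0, 0, 0, 0, 16]

Answer:  0  0  0 32  4
 0  0  0  4 64
 0  0 32  4  2
 0  0  0  2 32
 0  0  0  0 16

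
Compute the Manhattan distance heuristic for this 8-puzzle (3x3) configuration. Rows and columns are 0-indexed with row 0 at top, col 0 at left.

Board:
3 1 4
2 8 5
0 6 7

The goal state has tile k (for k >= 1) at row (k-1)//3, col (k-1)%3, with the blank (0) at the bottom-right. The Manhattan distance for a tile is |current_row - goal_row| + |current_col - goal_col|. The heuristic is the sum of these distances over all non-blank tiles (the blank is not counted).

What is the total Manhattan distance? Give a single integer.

Answer: 14

Derivation:
Tile 3: (0,0)->(0,2) = 2
Tile 1: (0,1)->(0,0) = 1
Tile 4: (0,2)->(1,0) = 3
Tile 2: (1,0)->(0,1) = 2
Tile 8: (1,1)->(2,1) = 1
Tile 5: (1,2)->(1,1) = 1
Tile 6: (2,1)->(1,2) = 2
Tile 7: (2,2)->(2,0) = 2
Sum: 2 + 1 + 3 + 2 + 1 + 1 + 2 + 2 = 14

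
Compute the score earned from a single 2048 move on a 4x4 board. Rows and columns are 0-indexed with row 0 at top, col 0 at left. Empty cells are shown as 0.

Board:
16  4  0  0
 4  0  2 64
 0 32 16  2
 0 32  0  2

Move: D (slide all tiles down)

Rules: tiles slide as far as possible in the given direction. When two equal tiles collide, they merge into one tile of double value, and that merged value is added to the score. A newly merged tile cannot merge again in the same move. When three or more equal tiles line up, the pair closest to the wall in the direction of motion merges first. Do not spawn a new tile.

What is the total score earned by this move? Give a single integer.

Answer: 68

Derivation:
Slide down:
col 0: [16, 4, 0, 0] -> [0, 0, 16, 4]  score +0 (running 0)
col 1: [4, 0, 32, 32] -> [0, 0, 4, 64]  score +64 (running 64)
col 2: [0, 2, 16, 0] -> [0, 0, 2, 16]  score +0 (running 64)
col 3: [0, 64, 2, 2] -> [0, 0, 64, 4]  score +4 (running 68)
Board after move:
 0  0  0  0
 0  0  0  0
16  4  2 64
 4 64 16  4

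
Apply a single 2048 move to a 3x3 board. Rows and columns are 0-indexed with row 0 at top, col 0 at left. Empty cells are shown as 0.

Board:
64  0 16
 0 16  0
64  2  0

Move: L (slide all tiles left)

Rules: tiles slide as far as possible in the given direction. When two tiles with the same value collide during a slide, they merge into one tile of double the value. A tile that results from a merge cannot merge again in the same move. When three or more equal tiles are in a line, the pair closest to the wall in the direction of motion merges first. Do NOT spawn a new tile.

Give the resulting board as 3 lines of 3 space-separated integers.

Answer: 64 16  0
16  0  0
64  2  0

Derivation:
Slide left:
row 0: [64, 0, 16] -> [64, 16, 0]
row 1: [0, 16, 0] -> [16, 0, 0]
row 2: [64, 2, 0] -> [64, 2, 0]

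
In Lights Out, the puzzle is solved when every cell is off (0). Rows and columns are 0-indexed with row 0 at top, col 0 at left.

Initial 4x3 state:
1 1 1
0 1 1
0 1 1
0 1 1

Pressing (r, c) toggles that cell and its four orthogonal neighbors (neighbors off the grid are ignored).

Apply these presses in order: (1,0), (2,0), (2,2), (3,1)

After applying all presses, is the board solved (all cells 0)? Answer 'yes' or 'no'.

Answer: no

Derivation:
After press 1 at (1,0):
0 1 1
1 0 1
1 1 1
0 1 1

After press 2 at (2,0):
0 1 1
0 0 1
0 0 1
1 1 1

After press 3 at (2,2):
0 1 1
0 0 0
0 1 0
1 1 0

After press 4 at (3,1):
0 1 1
0 0 0
0 0 0
0 0 1

Lights still on: 3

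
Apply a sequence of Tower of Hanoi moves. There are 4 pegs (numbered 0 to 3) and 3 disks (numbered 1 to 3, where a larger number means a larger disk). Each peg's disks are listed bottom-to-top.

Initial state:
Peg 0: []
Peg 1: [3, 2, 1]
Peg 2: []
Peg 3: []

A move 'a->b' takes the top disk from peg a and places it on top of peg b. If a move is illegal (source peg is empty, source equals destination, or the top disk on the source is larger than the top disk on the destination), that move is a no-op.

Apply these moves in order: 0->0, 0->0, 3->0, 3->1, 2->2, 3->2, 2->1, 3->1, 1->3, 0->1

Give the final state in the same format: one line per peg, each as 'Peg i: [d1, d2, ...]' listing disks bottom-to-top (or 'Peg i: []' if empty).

After move 1 (0->0):
Peg 0: []
Peg 1: [3, 2, 1]
Peg 2: []
Peg 3: []

After move 2 (0->0):
Peg 0: []
Peg 1: [3, 2, 1]
Peg 2: []
Peg 3: []

After move 3 (3->0):
Peg 0: []
Peg 1: [3, 2, 1]
Peg 2: []
Peg 3: []

After move 4 (3->1):
Peg 0: []
Peg 1: [3, 2, 1]
Peg 2: []
Peg 3: []

After move 5 (2->2):
Peg 0: []
Peg 1: [3, 2, 1]
Peg 2: []
Peg 3: []

After move 6 (3->2):
Peg 0: []
Peg 1: [3, 2, 1]
Peg 2: []
Peg 3: []

After move 7 (2->1):
Peg 0: []
Peg 1: [3, 2, 1]
Peg 2: []
Peg 3: []

After move 8 (3->1):
Peg 0: []
Peg 1: [3, 2, 1]
Peg 2: []
Peg 3: []

After move 9 (1->3):
Peg 0: []
Peg 1: [3, 2]
Peg 2: []
Peg 3: [1]

After move 10 (0->1):
Peg 0: []
Peg 1: [3, 2]
Peg 2: []
Peg 3: [1]

Answer: Peg 0: []
Peg 1: [3, 2]
Peg 2: []
Peg 3: [1]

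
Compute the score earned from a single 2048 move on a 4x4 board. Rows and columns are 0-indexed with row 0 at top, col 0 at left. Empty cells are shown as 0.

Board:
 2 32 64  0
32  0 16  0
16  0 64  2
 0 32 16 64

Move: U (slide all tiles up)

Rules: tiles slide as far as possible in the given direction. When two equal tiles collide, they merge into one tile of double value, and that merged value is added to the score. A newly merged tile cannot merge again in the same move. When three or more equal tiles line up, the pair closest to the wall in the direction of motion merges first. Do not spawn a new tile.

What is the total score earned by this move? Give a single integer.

Answer: 64

Derivation:
Slide up:
col 0: [2, 32, 16, 0] -> [2, 32, 16, 0]  score +0 (running 0)
col 1: [32, 0, 0, 32] -> [64, 0, 0, 0]  score +64 (running 64)
col 2: [64, 16, 64, 16] -> [64, 16, 64, 16]  score +0 (running 64)
col 3: [0, 0, 2, 64] -> [2, 64, 0, 0]  score +0 (running 64)
Board after move:
 2 64 64  2
32  0 16 64
16  0 64  0
 0  0 16  0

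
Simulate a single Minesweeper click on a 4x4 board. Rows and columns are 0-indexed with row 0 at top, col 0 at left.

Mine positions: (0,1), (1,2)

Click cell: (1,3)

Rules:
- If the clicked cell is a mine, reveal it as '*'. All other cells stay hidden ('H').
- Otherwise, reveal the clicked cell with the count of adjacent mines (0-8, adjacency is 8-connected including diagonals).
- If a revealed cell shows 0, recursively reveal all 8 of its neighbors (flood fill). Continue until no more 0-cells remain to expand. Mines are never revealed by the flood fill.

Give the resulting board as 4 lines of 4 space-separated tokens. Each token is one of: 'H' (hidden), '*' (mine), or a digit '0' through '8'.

H H H H
H H H 1
H H H H
H H H H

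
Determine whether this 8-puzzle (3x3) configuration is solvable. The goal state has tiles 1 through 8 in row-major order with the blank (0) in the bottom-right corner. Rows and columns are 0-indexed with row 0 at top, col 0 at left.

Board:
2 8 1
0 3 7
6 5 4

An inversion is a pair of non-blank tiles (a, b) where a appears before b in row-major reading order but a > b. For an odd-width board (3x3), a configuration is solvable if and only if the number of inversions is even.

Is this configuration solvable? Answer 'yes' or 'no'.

Answer: no

Derivation:
Inversions (pairs i<j in row-major order where tile[i] > tile[j] > 0): 13
13 is odd, so the puzzle is not solvable.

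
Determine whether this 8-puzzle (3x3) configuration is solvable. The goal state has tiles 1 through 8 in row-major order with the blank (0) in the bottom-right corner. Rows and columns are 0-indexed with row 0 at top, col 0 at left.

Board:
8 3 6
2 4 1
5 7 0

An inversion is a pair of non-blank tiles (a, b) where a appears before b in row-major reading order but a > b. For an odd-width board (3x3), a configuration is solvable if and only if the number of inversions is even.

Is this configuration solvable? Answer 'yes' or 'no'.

Inversions (pairs i<j in row-major order where tile[i] > tile[j] > 0): 15
15 is odd, so the puzzle is not solvable.

Answer: no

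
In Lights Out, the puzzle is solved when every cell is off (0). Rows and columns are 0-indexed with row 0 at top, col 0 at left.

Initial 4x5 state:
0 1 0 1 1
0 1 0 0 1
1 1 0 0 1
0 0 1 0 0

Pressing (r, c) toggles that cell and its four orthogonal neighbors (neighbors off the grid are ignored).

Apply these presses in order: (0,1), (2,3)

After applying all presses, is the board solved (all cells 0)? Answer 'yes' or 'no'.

After press 1 at (0,1):
1 0 1 1 1
0 0 0 0 1
1 1 0 0 1
0 0 1 0 0

After press 2 at (2,3):
1 0 1 1 1
0 0 0 1 1
1 1 1 1 0
0 0 1 1 0

Lights still on: 12

Answer: no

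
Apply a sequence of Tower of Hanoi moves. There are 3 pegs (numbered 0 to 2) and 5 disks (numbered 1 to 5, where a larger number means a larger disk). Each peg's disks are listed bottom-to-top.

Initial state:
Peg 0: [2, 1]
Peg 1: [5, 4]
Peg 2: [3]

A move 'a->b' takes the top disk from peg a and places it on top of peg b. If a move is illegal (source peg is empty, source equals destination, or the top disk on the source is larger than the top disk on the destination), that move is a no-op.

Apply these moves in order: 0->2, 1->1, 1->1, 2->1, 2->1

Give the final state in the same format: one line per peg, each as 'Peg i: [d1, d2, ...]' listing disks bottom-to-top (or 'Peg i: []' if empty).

After move 1 (0->2):
Peg 0: [2]
Peg 1: [5, 4]
Peg 2: [3, 1]

After move 2 (1->1):
Peg 0: [2]
Peg 1: [5, 4]
Peg 2: [3, 1]

After move 3 (1->1):
Peg 0: [2]
Peg 1: [5, 4]
Peg 2: [3, 1]

After move 4 (2->1):
Peg 0: [2]
Peg 1: [5, 4, 1]
Peg 2: [3]

After move 5 (2->1):
Peg 0: [2]
Peg 1: [5, 4, 1]
Peg 2: [3]

Answer: Peg 0: [2]
Peg 1: [5, 4, 1]
Peg 2: [3]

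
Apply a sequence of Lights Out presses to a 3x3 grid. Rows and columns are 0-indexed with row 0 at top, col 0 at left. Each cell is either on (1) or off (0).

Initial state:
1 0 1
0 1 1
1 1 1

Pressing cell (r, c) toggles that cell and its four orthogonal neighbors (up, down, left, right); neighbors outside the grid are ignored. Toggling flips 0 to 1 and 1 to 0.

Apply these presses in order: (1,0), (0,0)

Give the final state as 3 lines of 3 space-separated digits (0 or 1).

After press 1 at (1,0):
0 0 1
1 0 1
0 1 1

After press 2 at (0,0):
1 1 1
0 0 1
0 1 1

Answer: 1 1 1
0 0 1
0 1 1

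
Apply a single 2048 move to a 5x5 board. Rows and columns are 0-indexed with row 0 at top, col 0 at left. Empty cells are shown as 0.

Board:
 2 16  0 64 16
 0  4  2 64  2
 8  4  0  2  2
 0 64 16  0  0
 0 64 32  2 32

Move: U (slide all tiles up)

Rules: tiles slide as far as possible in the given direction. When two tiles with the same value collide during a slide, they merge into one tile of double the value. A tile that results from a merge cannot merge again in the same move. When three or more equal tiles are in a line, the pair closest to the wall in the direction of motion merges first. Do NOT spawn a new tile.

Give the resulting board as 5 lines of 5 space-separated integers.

Slide up:
col 0: [2, 0, 8, 0, 0] -> [2, 8, 0, 0, 0]
col 1: [16, 4, 4, 64, 64] -> [16, 8, 128, 0, 0]
col 2: [0, 2, 0, 16, 32] -> [2, 16, 32, 0, 0]
col 3: [64, 64, 2, 0, 2] -> [128, 4, 0, 0, 0]
col 4: [16, 2, 2, 0, 32] -> [16, 4, 32, 0, 0]

Answer:   2  16   2 128  16
  8   8  16   4   4
  0 128  32   0  32
  0   0   0   0   0
  0   0   0   0   0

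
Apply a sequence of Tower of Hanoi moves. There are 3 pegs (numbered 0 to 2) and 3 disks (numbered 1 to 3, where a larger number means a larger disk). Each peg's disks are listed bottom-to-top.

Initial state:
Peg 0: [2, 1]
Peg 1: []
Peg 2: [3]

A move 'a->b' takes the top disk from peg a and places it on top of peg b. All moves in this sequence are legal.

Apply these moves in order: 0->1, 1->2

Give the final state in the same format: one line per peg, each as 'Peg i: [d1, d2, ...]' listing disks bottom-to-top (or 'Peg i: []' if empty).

After move 1 (0->1):
Peg 0: [2]
Peg 1: [1]
Peg 2: [3]

After move 2 (1->2):
Peg 0: [2]
Peg 1: []
Peg 2: [3, 1]

Answer: Peg 0: [2]
Peg 1: []
Peg 2: [3, 1]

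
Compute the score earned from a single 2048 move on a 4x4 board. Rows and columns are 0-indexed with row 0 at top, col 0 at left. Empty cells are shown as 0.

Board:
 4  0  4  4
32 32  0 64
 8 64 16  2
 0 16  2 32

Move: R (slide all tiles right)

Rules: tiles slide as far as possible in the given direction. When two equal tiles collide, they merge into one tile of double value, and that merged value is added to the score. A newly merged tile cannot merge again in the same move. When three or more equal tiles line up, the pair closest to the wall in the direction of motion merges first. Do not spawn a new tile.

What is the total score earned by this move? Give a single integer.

Slide right:
row 0: [4, 0, 4, 4] -> [0, 0, 4, 8]  score +8 (running 8)
row 1: [32, 32, 0, 64] -> [0, 0, 64, 64]  score +64 (running 72)
row 2: [8, 64, 16, 2] -> [8, 64, 16, 2]  score +0 (running 72)
row 3: [0, 16, 2, 32] -> [0, 16, 2, 32]  score +0 (running 72)
Board after move:
 0  0  4  8
 0  0 64 64
 8 64 16  2
 0 16  2 32

Answer: 72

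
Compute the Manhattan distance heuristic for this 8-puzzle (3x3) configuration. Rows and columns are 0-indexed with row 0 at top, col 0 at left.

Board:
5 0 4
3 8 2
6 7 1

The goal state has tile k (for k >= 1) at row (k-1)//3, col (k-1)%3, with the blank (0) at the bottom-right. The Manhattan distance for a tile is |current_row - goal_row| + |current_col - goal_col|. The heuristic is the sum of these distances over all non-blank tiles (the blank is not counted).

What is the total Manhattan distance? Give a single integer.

Tile 5: at (0,0), goal (1,1), distance |0-1|+|0-1| = 2
Tile 4: at (0,2), goal (1,0), distance |0-1|+|2-0| = 3
Tile 3: at (1,0), goal (0,2), distance |1-0|+|0-2| = 3
Tile 8: at (1,1), goal (2,1), distance |1-2|+|1-1| = 1
Tile 2: at (1,2), goal (0,1), distance |1-0|+|2-1| = 2
Tile 6: at (2,0), goal (1,2), distance |2-1|+|0-2| = 3
Tile 7: at (2,1), goal (2,0), distance |2-2|+|1-0| = 1
Tile 1: at (2,2), goal (0,0), distance |2-0|+|2-0| = 4
Sum: 2 + 3 + 3 + 1 + 2 + 3 + 1 + 4 = 19

Answer: 19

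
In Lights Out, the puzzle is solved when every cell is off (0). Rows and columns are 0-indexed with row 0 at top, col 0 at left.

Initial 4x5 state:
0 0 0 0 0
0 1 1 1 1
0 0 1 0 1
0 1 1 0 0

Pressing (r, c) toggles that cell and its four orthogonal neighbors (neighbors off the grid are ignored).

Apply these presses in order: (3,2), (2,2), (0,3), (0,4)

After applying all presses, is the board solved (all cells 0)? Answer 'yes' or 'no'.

After press 1 at (3,2):
0 0 0 0 0
0 1 1 1 1
0 0 0 0 1
0 0 0 1 0

After press 2 at (2,2):
0 0 0 0 0
0 1 0 1 1
0 1 1 1 1
0 0 1 1 0

After press 3 at (0,3):
0 0 1 1 1
0 1 0 0 1
0 1 1 1 1
0 0 1 1 0

After press 4 at (0,4):
0 0 1 0 0
0 1 0 0 0
0 1 1 1 1
0 0 1 1 0

Lights still on: 8

Answer: no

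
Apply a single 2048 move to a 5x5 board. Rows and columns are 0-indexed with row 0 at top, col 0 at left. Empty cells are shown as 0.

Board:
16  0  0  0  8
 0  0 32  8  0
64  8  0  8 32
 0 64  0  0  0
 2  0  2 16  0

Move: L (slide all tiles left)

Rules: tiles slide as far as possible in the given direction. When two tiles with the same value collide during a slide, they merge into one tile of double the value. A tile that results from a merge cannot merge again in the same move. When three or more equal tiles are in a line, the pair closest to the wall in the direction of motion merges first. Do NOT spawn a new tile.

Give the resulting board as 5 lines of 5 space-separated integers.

Slide left:
row 0: [16, 0, 0, 0, 8] -> [16, 8, 0, 0, 0]
row 1: [0, 0, 32, 8, 0] -> [32, 8, 0, 0, 0]
row 2: [64, 8, 0, 8, 32] -> [64, 16, 32, 0, 0]
row 3: [0, 64, 0, 0, 0] -> [64, 0, 0, 0, 0]
row 4: [2, 0, 2, 16, 0] -> [4, 16, 0, 0, 0]

Answer: 16  8  0  0  0
32  8  0  0  0
64 16 32  0  0
64  0  0  0  0
 4 16  0  0  0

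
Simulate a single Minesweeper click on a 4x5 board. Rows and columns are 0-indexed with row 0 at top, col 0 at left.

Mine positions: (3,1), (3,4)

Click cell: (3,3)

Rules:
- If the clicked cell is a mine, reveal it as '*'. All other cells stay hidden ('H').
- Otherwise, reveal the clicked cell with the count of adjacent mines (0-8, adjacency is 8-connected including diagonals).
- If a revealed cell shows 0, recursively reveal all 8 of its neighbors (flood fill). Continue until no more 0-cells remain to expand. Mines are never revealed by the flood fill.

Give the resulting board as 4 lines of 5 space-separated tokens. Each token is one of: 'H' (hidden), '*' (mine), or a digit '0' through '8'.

H H H H H
H H H H H
H H H H H
H H H 1 H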